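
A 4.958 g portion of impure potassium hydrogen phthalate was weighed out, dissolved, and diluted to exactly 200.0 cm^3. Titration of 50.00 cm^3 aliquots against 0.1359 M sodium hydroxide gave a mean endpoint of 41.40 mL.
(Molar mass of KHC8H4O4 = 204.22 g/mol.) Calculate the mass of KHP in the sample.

KHC8H4O4 + NaOH → KNaC8H4O4 + H2O
n(NaOH) per titration = 0.04140 × 0.1359 = 5.626 × 10^-3 mol
n(KHC8H4O4) in each aliquot = 5.626 × 10^-3 mol (1:1 ratio)
n(KHC8H4O4) in the whole flask = 5.626 × 10^-3 × 200.0/50.00 = 0.02251 mol
mass of KHC8H4O4 = 0.02251 × 204.22 = 4.596 g

4.596 g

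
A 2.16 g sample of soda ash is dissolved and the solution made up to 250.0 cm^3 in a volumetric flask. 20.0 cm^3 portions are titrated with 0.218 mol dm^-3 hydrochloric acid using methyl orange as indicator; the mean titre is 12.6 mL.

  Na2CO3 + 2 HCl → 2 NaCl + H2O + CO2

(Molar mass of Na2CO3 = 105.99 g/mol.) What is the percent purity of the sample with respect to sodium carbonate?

n(HCl) per titration = 0.0126 × 0.218 = 2.75 × 10^-3 mol
From the 1:2 ratio, n(Na2CO3) in each aliquot = 1/2 × 2.75 × 10^-3 = 1.37 × 10^-3 mol
n(Na2CO3) in the whole flask = 1.37 × 10^-3 × 250.0/20.0 = 0.0172 mol
mass of Na2CO3 = 0.0172 × 105.99 = 1.82 g
% Na2CO3 = 1.82 / 2.16 × 100 = 84.2 %

84.2 %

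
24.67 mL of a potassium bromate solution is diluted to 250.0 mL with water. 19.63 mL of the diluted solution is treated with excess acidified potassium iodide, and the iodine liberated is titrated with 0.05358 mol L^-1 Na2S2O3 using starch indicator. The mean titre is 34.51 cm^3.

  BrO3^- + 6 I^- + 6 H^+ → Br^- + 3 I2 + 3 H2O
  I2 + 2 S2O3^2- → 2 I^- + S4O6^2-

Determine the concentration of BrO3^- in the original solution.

0.1591 mol/L

n(S2O3^2-) = 0.03451 × 0.05358 = 1.849 × 10^-3 mol
n(I2) = n(S2O3^2-)/2 = 9.245 × 10^-4 mol
From the 1:3 ratio, n(BrO3^-) in the aliquot = 1/3 × 9.245 × 10^-4 = 3.082 × 10^-4 mol
[BrO3^-]_dilute = 3.082 × 10^-4 / 0.01963 = 0.01570 mol/L
[BrO3^-]_original = 0.01570 × 250.0/24.67 = 0.1591 mol/L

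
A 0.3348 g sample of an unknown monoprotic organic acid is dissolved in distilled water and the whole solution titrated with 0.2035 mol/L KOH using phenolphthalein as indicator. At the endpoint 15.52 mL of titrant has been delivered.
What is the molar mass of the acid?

106.0 g/mol

n(KOH) = 0.01552 L × 0.2035 mol/L = 3.158 × 10^-3 mol
n(HA) = 3.158 × 10^-3 mol (1:1 ratio)
M = m / n = 0.3348 g / 3.158 × 10^-3 mol = 106.0 g/mol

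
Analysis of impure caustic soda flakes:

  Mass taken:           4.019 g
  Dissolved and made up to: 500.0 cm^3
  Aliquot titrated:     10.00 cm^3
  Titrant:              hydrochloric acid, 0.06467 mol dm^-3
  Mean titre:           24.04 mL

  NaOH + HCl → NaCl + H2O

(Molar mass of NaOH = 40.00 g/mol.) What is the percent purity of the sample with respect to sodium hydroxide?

n(HCl) per titration = 0.02404 × 0.06467 = 1.555 × 10^-3 mol
n(NaOH) in each aliquot = 1.555 × 10^-3 mol (1:1 ratio)
n(NaOH) in the whole flask = 1.555 × 10^-3 × 500.0/10.00 = 0.07773 mol
mass of NaOH = 0.07773 × 40.00 = 3.109 g
% NaOH = 3.109 / 4.019 × 100 = 77.37 %

77.37 %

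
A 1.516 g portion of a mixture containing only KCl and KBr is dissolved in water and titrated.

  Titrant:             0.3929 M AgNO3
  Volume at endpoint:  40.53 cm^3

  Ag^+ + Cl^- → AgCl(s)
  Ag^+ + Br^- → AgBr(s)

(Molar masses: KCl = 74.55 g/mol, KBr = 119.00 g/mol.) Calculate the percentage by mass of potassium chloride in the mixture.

n(AgNO3) = 0.04053 × 0.3929 = 0.01592 mol
Let x = n(KCl), y = n(KBr).
Titrant: 1x + 1y = 0.01592;  mass: 74.55x + 119.00y = 1.516
Solving, x = 8.526 × 10^-3 mol, y = 7.398 × 10^-3 mol
mass of KCl = 8.526 × 10^-3 × 74.55 = 0.6356 g
% KCl = 0.6356 / 1.516 × 100 = 41.93 %

41.93 %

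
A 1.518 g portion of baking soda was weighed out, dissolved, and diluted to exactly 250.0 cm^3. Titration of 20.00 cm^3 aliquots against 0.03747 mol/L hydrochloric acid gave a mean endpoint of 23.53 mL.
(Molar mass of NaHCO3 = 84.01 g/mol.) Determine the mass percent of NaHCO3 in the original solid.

60.99 %

NaHCO3 + HCl → NaCl + H2O + CO2
n(HCl) per titration = 0.02353 × 0.03747 = 8.817 × 10^-4 mol
n(NaHCO3) in each aliquot = 8.817 × 10^-4 mol (1:1 ratio)
n(NaHCO3) in the whole flask = 8.817 × 10^-4 × 250.0/20.00 = 0.01102 mol
mass of NaHCO3 = 0.01102 × 84.01 = 0.9259 g
% NaHCO3 = 0.9259 / 1.518 × 100 = 60.99 %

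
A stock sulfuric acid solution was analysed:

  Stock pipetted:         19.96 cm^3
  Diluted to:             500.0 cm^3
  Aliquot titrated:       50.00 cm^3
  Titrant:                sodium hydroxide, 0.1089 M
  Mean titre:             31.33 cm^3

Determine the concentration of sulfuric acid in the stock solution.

H2SO4 + 2 NaOH → Na2SO4 + 2 H2O
n(NaOH) = 0.03133 × 0.1089 = 3.412 × 10^-3 mol
From the 1:2 ratio, n(H2SO4) in the aliquot = 1/2 × 3.412 × 10^-3 = 1.706 × 10^-3 mol
[H2SO4]_dilute = 1.706 × 10^-3 / 0.05000 = 0.03412 mol/L
Dilution factor = 500.0 / 19.96 = 25.05
[H2SO4]_stock = 0.03412 × 25.05 = 0.8547 mol/L

0.8547 M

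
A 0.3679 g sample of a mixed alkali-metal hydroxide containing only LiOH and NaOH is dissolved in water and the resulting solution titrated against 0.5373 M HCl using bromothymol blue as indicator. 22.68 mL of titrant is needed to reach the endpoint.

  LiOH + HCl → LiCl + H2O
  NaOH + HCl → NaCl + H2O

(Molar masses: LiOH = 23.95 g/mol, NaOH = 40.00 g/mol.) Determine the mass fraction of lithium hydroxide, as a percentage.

48.49 %

n(HCl) = 0.02268 × 0.5373 = 0.01219 mol
Let x = n(LiOH), y = n(NaOH).
Titrant: 1x + 1y = 0.01219;  mass: 23.95x + 40.00y = 0.3679
Solving, x = 7.448 × 10^-3 mol, y = 4.738 × 10^-3 mol
mass of LiOH = 7.448 × 10^-3 × 23.95 = 0.1784 g
% LiOH = 0.1784 / 0.3679 × 100 = 48.49 %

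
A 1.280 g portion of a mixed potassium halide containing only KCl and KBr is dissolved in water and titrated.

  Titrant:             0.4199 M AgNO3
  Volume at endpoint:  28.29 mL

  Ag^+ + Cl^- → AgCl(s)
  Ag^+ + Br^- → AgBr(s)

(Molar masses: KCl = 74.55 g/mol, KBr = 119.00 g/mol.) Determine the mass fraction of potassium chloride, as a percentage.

n(AgNO3) = 0.02829 × 0.4199 = 0.01188 mol
Let x = n(KCl), y = n(KBr).
Titrant: 1x + 1y = 0.01188;  mass: 74.55x + 119.00y = 1.280
Solving, x = 3.006 × 10^-3 mol, y = 8.873 × 10^-3 mol
mass of KCl = 3.006 × 10^-3 × 74.55 = 0.2241 g
% KCl = 0.2241 / 1.280 × 100 = 17.51 %

17.51 %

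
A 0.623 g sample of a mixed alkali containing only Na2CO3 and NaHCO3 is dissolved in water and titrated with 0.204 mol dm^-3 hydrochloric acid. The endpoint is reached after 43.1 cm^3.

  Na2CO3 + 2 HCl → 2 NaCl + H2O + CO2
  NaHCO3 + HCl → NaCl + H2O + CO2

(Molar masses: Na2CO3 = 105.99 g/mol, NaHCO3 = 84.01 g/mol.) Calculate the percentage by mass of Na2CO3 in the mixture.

n(HCl) = 0.0431 × 0.204 = 8.79 × 10^-3 mol
Let x = n(Na2CO3), y = n(NaHCO3).
Titrant: 2x + 1y = 8.79 × 10^-3;  mass: 105.99x + 84.01y = 0.623
Solving, x = 1.86 × 10^-3 mol, y = 5.06 × 10^-3 mol
mass of Na2CO3 = 1.86 × 10^-3 × 105.99 = 0.198 g
% Na2CO3 = 0.198 / 0.623 × 100 = 31.7 %

31.7 %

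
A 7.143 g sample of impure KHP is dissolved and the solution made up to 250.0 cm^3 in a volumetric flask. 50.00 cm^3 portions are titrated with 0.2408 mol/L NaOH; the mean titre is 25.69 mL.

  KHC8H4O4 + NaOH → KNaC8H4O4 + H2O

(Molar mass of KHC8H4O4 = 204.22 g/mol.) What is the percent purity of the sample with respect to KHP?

88.43 %

n(NaOH) per titration = 0.02569 × 0.2408 = 6.186 × 10^-3 mol
n(KHC8H4O4) in each aliquot = 6.186 × 10^-3 mol (1:1 ratio)
n(KHC8H4O4) in the whole flask = 6.186 × 10^-3 × 250.0/50.00 = 0.03093 mol
mass of KHC8H4O4 = 0.03093 × 204.22 = 6.317 g
% KHC8H4O4 = 6.317 / 7.143 × 100 = 88.43 %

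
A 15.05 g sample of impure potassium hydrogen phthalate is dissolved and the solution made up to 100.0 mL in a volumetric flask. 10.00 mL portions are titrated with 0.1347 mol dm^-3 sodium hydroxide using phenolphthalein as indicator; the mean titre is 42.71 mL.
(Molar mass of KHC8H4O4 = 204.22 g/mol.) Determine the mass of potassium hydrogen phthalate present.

KHC8H4O4 + NaOH → KNaC8H4O4 + H2O
n(NaOH) per titration = 0.04271 × 0.1347 = 5.753 × 10^-3 mol
n(KHC8H4O4) in each aliquot = 5.753 × 10^-3 mol (1:1 ratio)
n(KHC8H4O4) in the whole flask = 5.753 × 10^-3 × 100.0/10.00 = 0.05753 mol
mass of KHC8H4O4 = 0.05753 × 204.22 = 11.75 g

11.75 g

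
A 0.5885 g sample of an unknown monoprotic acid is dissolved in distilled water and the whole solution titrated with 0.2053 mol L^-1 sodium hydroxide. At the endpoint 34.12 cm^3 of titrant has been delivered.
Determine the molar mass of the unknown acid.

84.01 g/mol

n(NaOH) = 0.03412 L × 0.2053 mol/L = 7.005 × 10^-3 mol
n(HA) = 7.005 × 10^-3 mol (1:1 ratio)
M = m / n = 0.5885 g / 7.005 × 10^-3 mol = 84.01 g/mol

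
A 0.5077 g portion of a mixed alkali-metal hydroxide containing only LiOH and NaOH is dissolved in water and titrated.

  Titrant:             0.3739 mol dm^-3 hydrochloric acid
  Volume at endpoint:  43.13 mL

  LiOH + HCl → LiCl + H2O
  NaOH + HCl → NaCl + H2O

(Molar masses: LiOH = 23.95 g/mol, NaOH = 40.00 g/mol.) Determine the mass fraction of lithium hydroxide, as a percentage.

40.37 %

n(HCl) = 0.04313 × 0.3739 = 0.01613 mol
Let x = n(LiOH), y = n(NaOH).
Titrant: 1x + 1y = 0.01613;  mass: 23.95x + 40.00y = 0.5077
Solving, x = 8.558 × 10^-3 mol, y = 7.569 × 10^-3 mol
mass of LiOH = 8.558 × 10^-3 × 23.95 = 0.2050 g
% LiOH = 0.2050 / 0.5077 × 100 = 40.37 %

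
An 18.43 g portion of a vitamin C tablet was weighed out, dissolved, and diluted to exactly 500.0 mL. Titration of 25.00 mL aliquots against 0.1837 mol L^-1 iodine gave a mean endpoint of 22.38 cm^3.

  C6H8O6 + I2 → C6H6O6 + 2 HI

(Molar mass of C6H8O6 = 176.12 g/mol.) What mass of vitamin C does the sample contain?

14.48 g

n(I2) per titration = 0.02238 × 0.1837 = 4.111 × 10^-3 mol
n(C6H8O6) in each aliquot = 4.111 × 10^-3 mol (1:1 ratio)
n(C6H8O6) in the whole flask = 4.111 × 10^-3 × 500.0/25.00 = 0.08222 mol
mass of C6H8O6 = 0.08222 × 176.12 = 14.48 g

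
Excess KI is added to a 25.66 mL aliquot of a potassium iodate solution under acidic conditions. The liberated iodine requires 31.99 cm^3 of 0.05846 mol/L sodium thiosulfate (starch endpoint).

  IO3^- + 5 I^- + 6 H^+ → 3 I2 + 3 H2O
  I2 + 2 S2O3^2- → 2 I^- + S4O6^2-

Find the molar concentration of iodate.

n(S2O3^2-) = 0.03199 × 0.05846 = 1.870 × 10^-3 mol
n(I2) = n(S2O3^2-)/2 = 9.351 × 10^-4 mol
From the 1:3 ratio, n(IO3^-) in the aliquot = 1/3 × 9.351 × 10^-4 = 3.117 × 10^-4 mol
[IO3^-] = 3.117 × 10^-4 / 0.02566 = 0.01215 mol/L

0.01215 mol/L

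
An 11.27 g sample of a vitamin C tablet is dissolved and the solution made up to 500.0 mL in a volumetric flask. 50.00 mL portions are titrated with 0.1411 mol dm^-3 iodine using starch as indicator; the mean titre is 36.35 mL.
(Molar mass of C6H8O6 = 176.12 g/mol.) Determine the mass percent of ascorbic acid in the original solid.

80.15 %

C6H8O6 + I2 → C6H6O6 + 2 HI
n(I2) per titration = 0.03635 × 0.1411 = 5.129 × 10^-3 mol
n(C6H8O6) in each aliquot = 5.129 × 10^-3 mol (1:1 ratio)
n(C6H8O6) in the whole flask = 5.129 × 10^-3 × 500.0/50.00 = 0.05129 mol
mass of C6H8O6 = 0.05129 × 176.12 = 9.033 g
% C6H8O6 = 9.033 / 11.27 × 100 = 80.15 %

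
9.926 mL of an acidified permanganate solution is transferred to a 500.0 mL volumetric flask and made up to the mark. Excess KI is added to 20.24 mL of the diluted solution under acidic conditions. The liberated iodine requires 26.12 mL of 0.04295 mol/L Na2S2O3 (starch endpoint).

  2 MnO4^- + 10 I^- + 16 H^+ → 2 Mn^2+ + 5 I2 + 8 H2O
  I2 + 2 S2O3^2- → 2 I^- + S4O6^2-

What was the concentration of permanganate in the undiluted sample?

n(S2O3^2-) = 0.02612 × 0.04295 = 1.122 × 10^-3 mol
n(I2) = n(S2O3^2-)/2 = 5.609 × 10^-4 mol
From the 2:5 ratio, n(MnO4^-) in the aliquot = 2/5 × 5.609 × 10^-4 = 2.244 × 10^-4 mol
[MnO4^-]_dilute = 2.244 × 10^-4 / 0.02024 = 0.01109 mol/L
[MnO4^-]_original = 0.01109 × 500.0/9.926 = 0.5584 mol/L

0.5584 mol/L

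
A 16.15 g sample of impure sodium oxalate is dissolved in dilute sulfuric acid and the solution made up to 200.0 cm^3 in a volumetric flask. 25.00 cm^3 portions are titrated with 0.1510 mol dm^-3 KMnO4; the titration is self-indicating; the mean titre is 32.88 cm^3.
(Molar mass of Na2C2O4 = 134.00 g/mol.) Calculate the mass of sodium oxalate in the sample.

2 MnO4^- + 5 C2O4^2- + 16 H^+ → 2 Mn^2+ + 10 CO2 + 8 H2O
n(KMnO4) per titration = 0.03288 × 0.1510 = 4.965 × 10^-3 mol
From the 5:2 ratio, n(Na2C2O4) in each aliquot = 5/2 × 4.965 × 10^-3 = 0.01241 mol
n(Na2C2O4) in the whole flask = 0.01241 × 200.0/25.00 = 0.09930 mol
mass of Na2C2O4 = 0.09930 × 134.00 = 13.31 g

13.31 g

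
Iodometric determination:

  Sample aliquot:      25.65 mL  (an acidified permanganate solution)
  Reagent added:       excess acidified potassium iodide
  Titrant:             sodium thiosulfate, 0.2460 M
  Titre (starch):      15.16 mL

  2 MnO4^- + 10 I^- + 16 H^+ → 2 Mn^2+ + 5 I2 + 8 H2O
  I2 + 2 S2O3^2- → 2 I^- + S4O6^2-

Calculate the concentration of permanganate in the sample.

n(S2O3^2-) = 0.01516 × 0.2460 = 3.729 × 10^-3 mol
n(I2) = n(S2O3^2-)/2 = 1.865 × 10^-3 mol
From the 2:5 ratio, n(MnO4^-) in the aliquot = 2/5 × 1.865 × 10^-3 = 7.459 × 10^-4 mol
[MnO4^-] = 7.459 × 10^-4 / 0.02565 = 0.02908 mol/L

0.02908 M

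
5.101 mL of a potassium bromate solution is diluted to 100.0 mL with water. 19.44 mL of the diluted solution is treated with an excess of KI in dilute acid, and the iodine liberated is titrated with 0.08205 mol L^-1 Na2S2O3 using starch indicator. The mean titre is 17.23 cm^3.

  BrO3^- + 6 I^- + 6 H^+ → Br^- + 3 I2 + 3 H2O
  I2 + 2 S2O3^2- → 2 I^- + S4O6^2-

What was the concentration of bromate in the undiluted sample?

n(S2O3^2-) = 0.01723 × 0.08205 = 1.414 × 10^-3 mol
n(I2) = n(S2O3^2-)/2 = 7.069 × 10^-4 mol
From the 1:3 ratio, n(BrO3^-) in the aliquot = 1/3 × 7.069 × 10^-4 = 2.356 × 10^-4 mol
[BrO3^-]_dilute = 2.356 × 10^-4 / 0.01944 = 0.01212 mol/L
[BrO3^-]_original = 0.01212 × 100.0/5.101 = 0.2376 mol/L

0.2376 mol/L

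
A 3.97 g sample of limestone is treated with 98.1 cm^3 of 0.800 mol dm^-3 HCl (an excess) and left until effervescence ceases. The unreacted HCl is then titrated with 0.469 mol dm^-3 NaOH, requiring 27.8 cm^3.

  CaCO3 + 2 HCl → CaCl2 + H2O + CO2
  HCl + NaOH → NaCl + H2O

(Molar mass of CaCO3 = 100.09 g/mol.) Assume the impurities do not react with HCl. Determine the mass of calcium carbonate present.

n(HCl) added = 0.0981 × 0.800 = 0.0785 mol
n(NaOH) used in back-titration = 0.0278 × 0.469 = 0.0130 mol
n(HCl) left over = 0.0130 mol (1:1 ratio)
n(HCl) consumed by analyte = 0.0785 − 0.0130 = 0.0654 mol
From the 1:2 ratio, n(CaCO3) = 1/2 × 0.0654 = 0.0327 mol
mass of CaCO3 = 0.0327 × 100.09 = 3.28 g

3.28 g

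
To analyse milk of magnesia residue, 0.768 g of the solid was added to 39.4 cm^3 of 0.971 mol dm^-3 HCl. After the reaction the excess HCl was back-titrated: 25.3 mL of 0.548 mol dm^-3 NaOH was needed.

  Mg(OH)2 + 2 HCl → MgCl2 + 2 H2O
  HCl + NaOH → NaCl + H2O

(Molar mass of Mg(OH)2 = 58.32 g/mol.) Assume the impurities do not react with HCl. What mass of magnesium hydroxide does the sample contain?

0.711 g

n(HCl) added = 0.0394 × 0.971 = 0.0383 mol
n(NaOH) used in back-titration = 0.0253 × 0.548 = 0.0139 mol
n(HCl) left over = 0.0139 mol (1:1 ratio)
n(HCl) consumed by analyte = 0.0383 − 0.0139 = 0.0244 mol
From the 1:2 ratio, n(Mg(OH)2) = 1/2 × 0.0244 = 0.0122 mol
mass of Mg(OH)2 = 0.0122 × 58.32 = 0.711 g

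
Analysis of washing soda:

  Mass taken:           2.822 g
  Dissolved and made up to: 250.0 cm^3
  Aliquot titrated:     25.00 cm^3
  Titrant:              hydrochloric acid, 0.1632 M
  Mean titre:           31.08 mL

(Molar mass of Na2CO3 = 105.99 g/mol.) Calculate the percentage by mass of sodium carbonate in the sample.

95.25 %

Na2CO3 + 2 HCl → 2 NaCl + H2O + CO2
n(HCl) per titration = 0.03108 × 0.1632 = 5.072 × 10^-3 mol
From the 1:2 ratio, n(Na2CO3) in each aliquot = 1/2 × 5.072 × 10^-3 = 2.536 × 10^-3 mol
n(Na2CO3) in the whole flask = 2.536 × 10^-3 × 250.0/25.00 = 0.02536 mol
mass of Na2CO3 = 0.02536 × 105.99 = 2.688 g
% Na2CO3 = 2.688 / 2.822 × 100 = 95.25 %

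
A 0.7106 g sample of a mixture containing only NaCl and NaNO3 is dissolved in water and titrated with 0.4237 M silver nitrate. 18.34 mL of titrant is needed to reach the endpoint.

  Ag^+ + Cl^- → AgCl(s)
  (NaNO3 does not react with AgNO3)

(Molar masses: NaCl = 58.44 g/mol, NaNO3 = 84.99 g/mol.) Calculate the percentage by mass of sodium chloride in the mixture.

n(AgNO3) = 0.01834 × 0.4237 = 7.771 × 10^-3 mol
Let x = n(NaCl), y = n(NaNO3).
Titrant: 1x = 7.771 × 10^-3;  mass: 58.44x + 84.99y = 0.7106
Solving, x = 7.771 × 10^-3 mol, y = 3.018 × 10^-3 mol
mass of NaCl = 7.771 × 10^-3 × 58.44 = 0.4541 g
% NaCl = 0.4541 / 0.7106 × 100 = 63.91 %

63.91 %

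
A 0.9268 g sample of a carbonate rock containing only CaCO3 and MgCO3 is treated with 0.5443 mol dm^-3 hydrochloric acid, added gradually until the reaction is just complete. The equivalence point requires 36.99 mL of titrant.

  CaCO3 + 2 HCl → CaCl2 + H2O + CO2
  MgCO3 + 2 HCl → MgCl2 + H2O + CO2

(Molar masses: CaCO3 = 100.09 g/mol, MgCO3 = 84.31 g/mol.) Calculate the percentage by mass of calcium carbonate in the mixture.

n(HCl) = 0.03699 × 0.5443 = 0.02013 mol
Let x = n(CaCO3), y = n(MgCO3).
Titrant: 2x + 2y = 0.02013;  mass: 100.09x + 84.31y = 0.9268
Solving, x = 4.947 × 10^-3 mol, y = 5.120 × 10^-3 mol
mass of CaCO3 = 4.947 × 10^-3 × 100.09 = 0.4952 g
% CaCO3 = 0.4952 / 0.9268 × 100 = 53.43 %

53.43 %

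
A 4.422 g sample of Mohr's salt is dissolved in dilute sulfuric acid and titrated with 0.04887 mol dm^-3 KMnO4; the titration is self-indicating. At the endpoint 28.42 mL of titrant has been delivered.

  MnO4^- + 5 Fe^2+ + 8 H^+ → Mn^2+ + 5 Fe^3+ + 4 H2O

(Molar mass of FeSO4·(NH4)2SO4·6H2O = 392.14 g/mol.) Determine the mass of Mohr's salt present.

n(KMnO4) = 0.02842 L × 0.04887 mol/L = 1.389 × 10^-3 mol
From the 5:1 ratio, n(FeSO4·(NH4)2SO4·6H2O) = 5/1 × 1.389 × 10^-3 = 6.944 × 10^-3 mol
mass of FeSO4·(NH4)2SO4·6H2O = 6.944 × 10^-3 × 392.14 g/mol = 2.723 g

2.723 g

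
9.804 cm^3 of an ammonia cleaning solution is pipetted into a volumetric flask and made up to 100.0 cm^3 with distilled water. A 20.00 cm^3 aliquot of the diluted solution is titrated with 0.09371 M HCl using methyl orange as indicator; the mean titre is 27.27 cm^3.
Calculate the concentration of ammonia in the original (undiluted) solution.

1.303 M

NH3 + HCl → NH4Cl
n(HCl) = 0.02727 × 0.09371 = 2.555 × 10^-3 mol
n(NH3) in the aliquot = 2.555 × 10^-3 mol (1:1 ratio)
[NH3]_dilute = 2.555 × 10^-3 / 0.02000 = 0.1278 mol/L
Dilution factor = 100.0 / 9.804 = 10.20
[NH3]_stock = 0.1278 × 10.20 = 1.303 mol/L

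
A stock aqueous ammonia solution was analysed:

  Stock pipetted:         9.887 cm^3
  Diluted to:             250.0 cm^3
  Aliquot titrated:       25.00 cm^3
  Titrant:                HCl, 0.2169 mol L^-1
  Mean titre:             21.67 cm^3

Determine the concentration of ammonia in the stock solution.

NH3 + HCl → NH4Cl
n(HCl) = 0.02167 × 0.2169 = 4.700 × 10^-3 mol
n(NH3) in the aliquot = 4.700 × 10^-3 mol (1:1 ratio)
[NH3]_dilute = 4.700 × 10^-3 / 0.02500 = 0.1880 mol/L
Dilution factor = 250.0 / 9.887 = 25.29
[NH3]_stock = 0.1880 × 25.29 = 4.754 mol/L

4.754 mol/L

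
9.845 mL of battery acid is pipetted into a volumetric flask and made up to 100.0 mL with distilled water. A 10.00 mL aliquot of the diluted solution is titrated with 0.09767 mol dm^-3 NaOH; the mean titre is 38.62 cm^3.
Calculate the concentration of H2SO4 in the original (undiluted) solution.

H2SO4 + 2 NaOH → Na2SO4 + 2 H2O
n(NaOH) = 0.03862 × 0.09767 = 3.772 × 10^-3 mol
From the 1:2 ratio, n(H2SO4) in the aliquot = 1/2 × 3.772 × 10^-3 = 1.886 × 10^-3 mol
[H2SO4]_dilute = 1.886 × 10^-3 / 0.01000 = 0.1886 mol/L
Dilution factor = 100.0 / 9.845 = 10.16
[H2SO4]_stock = 0.1886 × 10.16 = 1.916 mol/L

1.916 mol/L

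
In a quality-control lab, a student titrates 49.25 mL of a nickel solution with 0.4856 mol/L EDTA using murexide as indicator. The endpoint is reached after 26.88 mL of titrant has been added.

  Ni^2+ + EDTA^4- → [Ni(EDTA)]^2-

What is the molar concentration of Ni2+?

n(EDTA) = 0.02688 L × 0.4856 mol/L = 0.01305 mol
n(Ni2+) = 0.01305 mol (1:1 mole ratio)
[Ni2+] = 0.01305 mol / 0.04925 L = 0.2650 mol/L

0.2650 mol/L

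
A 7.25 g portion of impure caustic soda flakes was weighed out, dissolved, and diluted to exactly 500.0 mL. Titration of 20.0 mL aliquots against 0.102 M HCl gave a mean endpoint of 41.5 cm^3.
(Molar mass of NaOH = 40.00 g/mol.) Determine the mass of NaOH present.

4.23 g

NaOH + HCl → NaCl + H2O
n(HCl) per titration = 0.0415 × 0.102 = 4.23 × 10^-3 mol
n(NaOH) in each aliquot = 4.23 × 10^-3 mol (1:1 ratio)
n(NaOH) in the whole flask = 4.23 × 10^-3 × 500.0/20.0 = 0.106 mol
mass of NaOH = 0.106 × 40.00 = 4.23 g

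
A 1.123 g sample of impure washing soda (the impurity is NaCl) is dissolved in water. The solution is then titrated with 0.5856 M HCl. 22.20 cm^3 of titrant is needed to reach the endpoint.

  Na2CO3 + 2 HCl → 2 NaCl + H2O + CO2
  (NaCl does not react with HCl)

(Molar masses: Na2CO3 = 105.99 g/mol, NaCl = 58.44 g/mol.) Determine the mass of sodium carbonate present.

0.6890 g

n(HCl) = 0.02220 × 0.5856 = 0.01300 mol
Let x = n(Na2CO3), y = n(NaCl).
Titrant: 2x = 0.01300;  mass: 105.99x + 58.44y = 1.123
Solving, x = 6.500 × 10^-3 mol, y = 7.427 × 10^-3 mol
mass of Na2CO3 = 6.500 × 10^-3 × 105.99 = 0.6890 g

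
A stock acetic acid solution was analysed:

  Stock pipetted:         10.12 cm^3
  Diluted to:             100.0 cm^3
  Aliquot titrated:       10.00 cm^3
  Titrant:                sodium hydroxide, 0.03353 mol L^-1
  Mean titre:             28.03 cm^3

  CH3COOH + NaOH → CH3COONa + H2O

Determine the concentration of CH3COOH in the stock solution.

n(NaOH) = 0.02803 × 0.03353 = 9.398 × 10^-4 mol
n(CH3COOH) in the aliquot = 9.398 × 10^-4 mol (1:1 ratio)
[CH3COOH]_dilute = 9.398 × 10^-4 / 0.01000 = 0.09398 mol/L
Dilution factor = 100.0 / 10.12 = 9.881
[CH3COOH]_stock = 0.09398 × 9.881 = 0.9287 mol/L

0.9287 mol/L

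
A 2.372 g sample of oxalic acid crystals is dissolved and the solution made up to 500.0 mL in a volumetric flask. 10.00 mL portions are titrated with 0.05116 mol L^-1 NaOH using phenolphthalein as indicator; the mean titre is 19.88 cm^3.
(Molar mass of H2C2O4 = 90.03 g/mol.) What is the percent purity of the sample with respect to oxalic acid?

H2C2O4 + 2 NaOH → Na2C2O4 + 2 H2O
n(NaOH) per titration = 0.01988 × 0.05116 = 1.017 × 10^-3 mol
From the 1:2 ratio, n(H2C2O4) in each aliquot = 1/2 × 1.017 × 10^-3 = 5.085 × 10^-4 mol
n(H2C2O4) in the whole flask = 5.085 × 10^-4 × 500.0/10.00 = 0.02543 mol
mass of H2C2O4 = 0.02543 × 90.03 = 2.289 g
% H2C2O4 = 2.289 / 2.372 × 100 = 96.51 %

96.51 %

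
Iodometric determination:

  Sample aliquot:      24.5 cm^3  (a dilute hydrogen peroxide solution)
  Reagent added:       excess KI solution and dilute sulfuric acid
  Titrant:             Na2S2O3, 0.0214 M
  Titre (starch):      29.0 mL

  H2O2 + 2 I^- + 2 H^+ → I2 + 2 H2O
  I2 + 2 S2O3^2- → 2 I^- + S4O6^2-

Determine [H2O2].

n(S2O3^2-) = 0.0290 × 0.0214 = 6.21 × 10^-4 mol
n(I2) = n(S2O3^2-)/2 = 3.10 × 10^-4 mol
n(H2O2) in the aliquot = 3.10 × 10^-4 mol (1:1 ratio)
[H2O2] = 3.10 × 10^-4 / 0.0245 = 0.0127 mol/L

0.0127 M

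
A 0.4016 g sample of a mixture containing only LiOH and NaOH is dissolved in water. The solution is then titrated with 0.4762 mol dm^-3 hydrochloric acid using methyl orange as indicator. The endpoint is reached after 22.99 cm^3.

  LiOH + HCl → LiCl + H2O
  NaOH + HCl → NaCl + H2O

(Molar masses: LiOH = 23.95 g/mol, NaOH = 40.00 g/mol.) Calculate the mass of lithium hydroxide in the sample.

n(HCl) = 0.02299 × 0.4762 = 0.01095 mol
Let x = n(LiOH), y = n(NaOH).
Titrant: 1x + 1y = 0.01095;  mass: 23.95x + 40.00y = 0.4016
Solving, x = 2.263 × 10^-3 mol, y = 8.685 × 10^-3 mol
mass of LiOH = 2.263 × 10^-3 × 23.95 = 0.05419 g

0.05419 g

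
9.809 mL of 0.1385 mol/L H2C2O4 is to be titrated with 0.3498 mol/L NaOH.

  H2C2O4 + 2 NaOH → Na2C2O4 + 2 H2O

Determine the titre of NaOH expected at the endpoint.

7.768 mL

n(H2C2O4) = 0.009809 L × 0.1385 mol/L = 1.359 × 10^-3 mol
From the 2:1 stoichiometry, n(NaOH) = 2/1 × 1.359 × 10^-3 = 2.717 × 10^-3 mol
V(NaOH) = 2.717 × 10^-3 mol / 0.3498 mol/L = 0.007768 L = 7.768 mL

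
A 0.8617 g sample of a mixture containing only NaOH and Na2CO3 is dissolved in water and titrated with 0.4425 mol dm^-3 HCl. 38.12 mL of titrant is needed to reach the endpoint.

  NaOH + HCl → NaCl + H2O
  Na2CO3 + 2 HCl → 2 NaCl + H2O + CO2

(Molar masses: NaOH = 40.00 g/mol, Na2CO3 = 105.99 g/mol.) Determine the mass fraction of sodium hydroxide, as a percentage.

n(HCl) = 0.03812 × 0.4425 = 0.01687 mol
Let x = n(NaOH), y = n(Na2CO3).
Titrant: 1x + 2y = 0.01687;  mass: 40.00x + 105.99y = 0.8617
Solving, x = 2.480 × 10^-3 mol, y = 7.194 × 10^-3 mol
mass of NaOH = 2.480 × 10^-3 × 40.00 = 0.09919 g
% NaOH = 0.09919 / 0.8617 × 100 = 11.51 %

11.51 %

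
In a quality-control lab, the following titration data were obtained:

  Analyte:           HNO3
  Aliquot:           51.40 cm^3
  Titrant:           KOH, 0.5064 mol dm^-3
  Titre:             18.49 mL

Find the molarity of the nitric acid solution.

0.1822 mol/L

HNO3 + KOH → KNO3 + H2O
n(KOH) = 0.01849 L × 0.5064 mol/L = 9.363 × 10^-3 mol
n(HNO3) = 9.363 × 10^-3 mol (1:1 mole ratio)
[HNO3] = 9.363 × 10^-3 mol / 0.05140 L = 0.1822 mol/L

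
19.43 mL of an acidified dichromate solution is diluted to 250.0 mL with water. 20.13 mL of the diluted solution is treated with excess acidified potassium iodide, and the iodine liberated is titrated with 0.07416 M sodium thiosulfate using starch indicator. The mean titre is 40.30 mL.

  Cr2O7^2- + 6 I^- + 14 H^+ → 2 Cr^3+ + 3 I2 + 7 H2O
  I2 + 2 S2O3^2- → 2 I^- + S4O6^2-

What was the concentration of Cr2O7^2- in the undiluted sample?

n(S2O3^2-) = 0.04030 × 0.07416 = 2.989 × 10^-3 mol
n(I2) = n(S2O3^2-)/2 = 1.494 × 10^-3 mol
From the 1:3 ratio, n(Cr2O7^2-) in the aliquot = 1/3 × 1.494 × 10^-3 = 4.981 × 10^-4 mol
[Cr2O7^2-]_dilute = 4.981 × 10^-4 / 0.02013 = 0.02474 mol/L
[Cr2O7^2-]_original = 0.02474 × 250.0/19.43 = 0.3184 mol/L

0.3184 M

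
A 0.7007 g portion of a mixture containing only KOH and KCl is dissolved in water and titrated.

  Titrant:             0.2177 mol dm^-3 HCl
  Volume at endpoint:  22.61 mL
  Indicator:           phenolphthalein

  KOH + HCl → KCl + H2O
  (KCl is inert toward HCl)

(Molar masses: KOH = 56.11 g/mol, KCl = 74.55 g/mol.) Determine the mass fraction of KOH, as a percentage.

39.42 %

n(HCl) = 0.02261 × 0.2177 = 4.922 × 10^-3 mol
Let x = n(KOH), y = n(KCl).
Titrant: 1x = 4.922 × 10^-3;  mass: 56.11x + 74.55y = 0.7007
Solving, x = 4.922 × 10^-3 mol, y = 5.694 × 10^-3 mol
mass of KOH = 4.922 × 10^-3 × 56.11 = 0.2762 g
% KOH = 0.2762 / 0.7007 × 100 = 39.42 %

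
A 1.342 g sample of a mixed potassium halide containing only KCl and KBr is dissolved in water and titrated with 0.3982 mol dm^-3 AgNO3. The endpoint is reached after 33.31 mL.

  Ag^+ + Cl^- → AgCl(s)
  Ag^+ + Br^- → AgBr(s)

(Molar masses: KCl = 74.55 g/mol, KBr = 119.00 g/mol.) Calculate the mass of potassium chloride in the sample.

n(AgNO3) = 0.03331 × 0.3982 = 0.01326 mol
Let x = n(KCl), y = n(KBr).
Titrant: 1x + 1y = 0.01326;  mass: 74.55x + 119.00y = 1.342
Solving, x = 5.319 × 10^-3 mol, y = 7.945 × 10^-3 mol
mass of KCl = 5.319 × 10^-3 × 74.55 = 0.3965 g

0.3965 g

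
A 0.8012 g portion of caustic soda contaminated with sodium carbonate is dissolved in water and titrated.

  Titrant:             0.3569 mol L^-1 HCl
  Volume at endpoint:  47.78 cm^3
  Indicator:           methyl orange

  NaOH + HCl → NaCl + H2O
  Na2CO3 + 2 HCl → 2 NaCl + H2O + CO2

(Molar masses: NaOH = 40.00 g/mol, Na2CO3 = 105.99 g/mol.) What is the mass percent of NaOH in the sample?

39.38 %

n(HCl) = 0.04778 × 0.3569 = 0.01705 mol
Let x = n(NaOH), y = n(Na2CO3).
Titrant: 1x + 2y = 0.01705;  mass: 40.00x + 105.99y = 0.8012
Solving, x = 7.888 × 10^-3 mol, y = 4.582 × 10^-3 mol
mass of NaOH = 7.888 × 10^-3 × 40.00 = 0.3155 g
% NaOH = 0.3155 / 0.8012 × 100 = 39.38 %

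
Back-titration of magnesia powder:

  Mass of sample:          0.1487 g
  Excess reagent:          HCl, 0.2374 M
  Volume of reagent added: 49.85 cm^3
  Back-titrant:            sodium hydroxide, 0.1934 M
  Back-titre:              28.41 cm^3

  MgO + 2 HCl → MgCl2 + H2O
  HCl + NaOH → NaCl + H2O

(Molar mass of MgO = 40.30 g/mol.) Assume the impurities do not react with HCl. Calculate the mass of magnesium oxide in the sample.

n(HCl) added = 0.04985 × 0.2374 = 0.01183 mol
n(NaOH) used in back-titration = 0.02841 × 0.1934 = 5.494 × 10^-3 mol
n(HCl) left over = 5.494 × 10^-3 mol (1:1 ratio)
n(HCl) consumed by analyte = 0.01183 − 5.494 × 10^-3 = 6.340 × 10^-3 mol
From the 1:2 ratio, n(MgO) = 1/2 × 6.340 × 10^-3 = 3.170 × 10^-3 mol
mass of MgO = 3.170 × 10^-3 × 40.30 = 0.1277 g

0.1277 g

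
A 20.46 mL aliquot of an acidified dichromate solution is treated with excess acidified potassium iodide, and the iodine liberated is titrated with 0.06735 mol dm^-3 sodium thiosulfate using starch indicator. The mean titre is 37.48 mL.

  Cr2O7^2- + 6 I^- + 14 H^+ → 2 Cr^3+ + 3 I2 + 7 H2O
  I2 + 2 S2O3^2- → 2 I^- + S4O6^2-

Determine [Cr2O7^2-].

0.02056 mol/L

n(S2O3^2-) = 0.03748 × 0.06735 = 2.524 × 10^-3 mol
n(I2) = n(S2O3^2-)/2 = 1.262 × 10^-3 mol
From the 1:3 ratio, n(Cr2O7^2-) in the aliquot = 1/3 × 1.262 × 10^-3 = 4.207 × 10^-4 mol
[Cr2O7^2-] = 4.207 × 10^-4 / 0.02046 = 0.02056 mol/L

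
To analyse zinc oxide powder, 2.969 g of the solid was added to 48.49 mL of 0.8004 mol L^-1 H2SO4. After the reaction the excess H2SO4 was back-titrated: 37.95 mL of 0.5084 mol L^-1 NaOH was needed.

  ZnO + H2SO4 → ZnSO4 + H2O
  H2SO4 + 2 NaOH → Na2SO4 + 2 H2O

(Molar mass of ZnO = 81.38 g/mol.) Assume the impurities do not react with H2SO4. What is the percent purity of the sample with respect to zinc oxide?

n(H2SO4) added = 0.04849 × 0.8004 = 0.03881 mol
n(NaOH) used in back-titration = 0.03795 × 0.5084 = 0.01929 mol
From the 1:2 ratio, n(H2SO4) left over = 1/2 × 0.01929 = 9.647 × 10^-3 mol
n(H2SO4) consumed by analyte = 0.03881 − 9.647 × 10^-3 = 0.02916 mol
n(ZnO) = 0.02916 mol (1:1 ratio)
mass of ZnO = 0.02916 × 81.38 = 2.373 g
% ZnO = 2.373 / 2.969 × 100 = 79.94 %

79.94 %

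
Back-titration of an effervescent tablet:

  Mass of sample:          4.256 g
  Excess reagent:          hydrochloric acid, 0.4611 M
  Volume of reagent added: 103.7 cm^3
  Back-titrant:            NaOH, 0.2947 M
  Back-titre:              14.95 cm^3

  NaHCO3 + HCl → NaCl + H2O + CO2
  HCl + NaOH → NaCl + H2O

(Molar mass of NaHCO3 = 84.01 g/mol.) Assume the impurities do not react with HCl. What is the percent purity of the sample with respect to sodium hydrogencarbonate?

85.69 %

n(HCl) added = 0.1037 × 0.4611 = 0.04782 mol
n(NaOH) used in back-titration = 0.01495 × 0.2947 = 4.406 × 10^-3 mol
n(HCl) left over = 4.406 × 10^-3 mol (1:1 ratio)
n(HCl) consumed by analyte = 0.04782 − 4.406 × 10^-3 = 0.04341 mol
n(NaHCO3) = 0.04341 mol (1:1 ratio)
mass of NaHCO3 = 0.04341 × 84.01 = 3.647 g
% NaHCO3 = 3.647 / 4.256 × 100 = 85.69 %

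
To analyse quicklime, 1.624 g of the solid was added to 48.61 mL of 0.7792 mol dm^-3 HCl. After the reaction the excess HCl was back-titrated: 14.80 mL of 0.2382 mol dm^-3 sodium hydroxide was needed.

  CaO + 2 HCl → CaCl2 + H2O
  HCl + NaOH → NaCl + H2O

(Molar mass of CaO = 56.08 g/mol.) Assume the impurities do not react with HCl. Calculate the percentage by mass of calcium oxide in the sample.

n(HCl) added = 0.04861 × 0.7792 = 0.03788 mol
n(NaOH) used in back-titration = 0.01480 × 0.2382 = 3.525 × 10^-3 mol
n(HCl) left over = 3.525 × 10^-3 mol (1:1 ratio)
n(HCl) consumed by analyte = 0.03788 − 3.525 × 10^-3 = 0.03435 mol
From the 1:2 ratio, n(CaO) = 1/2 × 0.03435 = 0.01718 mol
mass of CaO = 0.01718 × 56.08 = 0.9632 g
% CaO = 0.9632 / 1.624 × 100 = 59.31 %

59.31 %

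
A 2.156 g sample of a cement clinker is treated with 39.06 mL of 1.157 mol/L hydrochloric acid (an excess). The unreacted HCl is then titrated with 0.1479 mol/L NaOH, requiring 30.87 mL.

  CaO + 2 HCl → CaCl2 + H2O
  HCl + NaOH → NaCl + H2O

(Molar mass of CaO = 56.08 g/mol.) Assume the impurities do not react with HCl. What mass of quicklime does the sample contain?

1.139 g

n(HCl) added = 0.03906 × 1.157 = 0.04519 mol
n(NaOH) used in back-titration = 0.03087 × 0.1479 = 4.566 × 10^-3 mol
n(HCl) left over = 4.566 × 10^-3 mol (1:1 ratio)
n(HCl) consumed by analyte = 0.04519 − 4.566 × 10^-3 = 0.04063 mol
From the 1:2 ratio, n(CaO) = 1/2 × 0.04063 = 0.02031 mol
mass of CaO = 0.02031 × 56.08 = 1.139 g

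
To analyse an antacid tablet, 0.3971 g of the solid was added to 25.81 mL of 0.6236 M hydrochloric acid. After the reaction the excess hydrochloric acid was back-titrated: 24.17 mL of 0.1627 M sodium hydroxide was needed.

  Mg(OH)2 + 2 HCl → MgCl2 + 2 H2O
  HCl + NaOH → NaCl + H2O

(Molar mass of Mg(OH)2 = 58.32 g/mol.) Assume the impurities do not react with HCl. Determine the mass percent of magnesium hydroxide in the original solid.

n(HCl) added = 0.02581 × 0.6236 = 0.01610 mol
n(NaOH) used in back-titration = 0.02417 × 0.1627 = 3.932 × 10^-3 mol
n(HCl) left over = 3.932 × 10^-3 mol (1:1 ratio)
n(HCl) consumed by analyte = 0.01610 − 3.932 × 10^-3 = 0.01216 mol
From the 1:2 ratio, n(Mg(OH)2) = 1/2 × 0.01216 = 6.081 × 10^-3 mol
mass of Mg(OH)2 = 6.081 × 10^-3 × 58.32 = 0.3547 g
% Mg(OH)2 = 0.3547 / 0.3971 × 100 = 89.31 %

89.31 %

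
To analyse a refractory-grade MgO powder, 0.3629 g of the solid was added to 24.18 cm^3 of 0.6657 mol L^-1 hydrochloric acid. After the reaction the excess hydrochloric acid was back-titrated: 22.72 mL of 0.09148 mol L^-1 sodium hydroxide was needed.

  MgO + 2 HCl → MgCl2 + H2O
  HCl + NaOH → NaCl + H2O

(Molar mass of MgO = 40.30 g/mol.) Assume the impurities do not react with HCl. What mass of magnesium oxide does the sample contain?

n(HCl) added = 0.02418 × 0.6657 = 0.01610 mol
n(NaOH) used in back-titration = 0.02272 × 0.09148 = 2.078 × 10^-3 mol
n(HCl) left over = 2.078 × 10^-3 mol (1:1 ratio)
n(HCl) consumed by analyte = 0.01610 − 2.078 × 10^-3 = 0.01402 mol
From the 1:2 ratio, n(MgO) = 1/2 × 0.01402 = 7.009 × 10^-3 mol
mass of MgO = 7.009 × 10^-3 × 40.30 = 0.2825 g

0.2825 g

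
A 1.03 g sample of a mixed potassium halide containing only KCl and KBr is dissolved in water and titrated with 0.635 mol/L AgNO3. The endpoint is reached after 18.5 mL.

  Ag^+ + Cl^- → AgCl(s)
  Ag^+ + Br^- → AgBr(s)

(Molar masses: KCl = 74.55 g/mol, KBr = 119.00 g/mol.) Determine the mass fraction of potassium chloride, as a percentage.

n(AgNO3) = 0.0185 × 0.635 = 0.0117 mol
Let x = n(KCl), y = n(KBr).
Titrant: 1x + 1y = 0.0117;  mass: 74.55x + 119.00y = 1.03
Solving, x = 8.28 × 10^-3 mol, y = 3.47 × 10^-3 mol
mass of KCl = 8.28 × 10^-3 × 74.55 = 0.617 g
% KCl = 0.617 / 1.03 × 100 = 59.9 %

59.9 %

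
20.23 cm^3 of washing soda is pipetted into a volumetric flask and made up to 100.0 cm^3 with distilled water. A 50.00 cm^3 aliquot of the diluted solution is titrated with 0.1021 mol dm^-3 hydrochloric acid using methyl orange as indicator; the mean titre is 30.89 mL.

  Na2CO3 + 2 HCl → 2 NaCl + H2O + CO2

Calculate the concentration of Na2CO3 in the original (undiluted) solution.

n(HCl) = 0.03089 × 0.1021 = 3.154 × 10^-3 mol
From the 1:2 ratio, n(Na2CO3) in the aliquot = 1/2 × 3.154 × 10^-3 = 1.577 × 10^-3 mol
[Na2CO3]_dilute = 1.577 × 10^-3 / 0.05000 = 0.03154 mol/L
Dilution factor = 100.0 / 20.23 = 4.943
[Na2CO3]_stock = 0.03154 × 4.943 = 0.1559 mol/L

0.1559 mol/L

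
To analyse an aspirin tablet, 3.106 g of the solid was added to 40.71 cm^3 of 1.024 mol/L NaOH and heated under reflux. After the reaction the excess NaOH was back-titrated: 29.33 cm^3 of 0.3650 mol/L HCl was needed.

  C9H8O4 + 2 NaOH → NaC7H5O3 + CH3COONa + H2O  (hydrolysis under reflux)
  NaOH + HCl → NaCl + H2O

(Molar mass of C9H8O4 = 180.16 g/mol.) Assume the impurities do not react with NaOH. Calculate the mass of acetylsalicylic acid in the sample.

2.791 g

n(NaOH) added = 0.04071 × 1.024 = 0.04169 mol
n(HCl) used in back-titration = 0.02933 × 0.3650 = 0.01071 mol
n(NaOH) left over = 0.01071 mol (1:1 ratio)
n(NaOH) consumed by analyte = 0.04169 − 0.01071 = 0.03098 mol
From the 1:2 ratio, n(C9H8O4) = 1/2 × 0.03098 = 0.01549 mol
mass of C9H8O4 = 0.01549 × 180.16 = 2.791 g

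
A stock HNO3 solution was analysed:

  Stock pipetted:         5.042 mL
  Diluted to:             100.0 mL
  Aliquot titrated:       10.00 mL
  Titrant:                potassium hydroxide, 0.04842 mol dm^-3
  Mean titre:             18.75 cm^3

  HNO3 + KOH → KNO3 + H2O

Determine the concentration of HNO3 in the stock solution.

1.801 mol/L

n(KOH) = 0.01875 × 0.04842 = 9.079 × 10^-4 mol
n(HNO3) in the aliquot = 9.079 × 10^-4 mol (1:1 ratio)
[HNO3]_dilute = 9.079 × 10^-4 / 0.01000 = 0.09079 mol/L
Dilution factor = 100.0 / 5.042 = 19.83
[HNO3]_stock = 0.09079 × 19.83 = 1.801 mol/L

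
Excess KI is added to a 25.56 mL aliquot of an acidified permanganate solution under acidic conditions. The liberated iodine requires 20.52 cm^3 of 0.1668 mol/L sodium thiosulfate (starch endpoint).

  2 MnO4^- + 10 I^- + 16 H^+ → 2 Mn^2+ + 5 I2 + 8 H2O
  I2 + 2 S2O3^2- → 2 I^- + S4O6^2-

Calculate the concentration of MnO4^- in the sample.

0.02678 mol/L

n(S2O3^2-) = 0.02052 × 0.1668 = 3.423 × 10^-3 mol
n(I2) = n(S2O3^2-)/2 = 1.711 × 10^-3 mol
From the 2:5 ratio, n(MnO4^-) in the aliquot = 2/5 × 1.711 × 10^-3 = 6.845 × 10^-4 mol
[MnO4^-] = 6.845 × 10^-4 / 0.02556 = 0.02678 mol/L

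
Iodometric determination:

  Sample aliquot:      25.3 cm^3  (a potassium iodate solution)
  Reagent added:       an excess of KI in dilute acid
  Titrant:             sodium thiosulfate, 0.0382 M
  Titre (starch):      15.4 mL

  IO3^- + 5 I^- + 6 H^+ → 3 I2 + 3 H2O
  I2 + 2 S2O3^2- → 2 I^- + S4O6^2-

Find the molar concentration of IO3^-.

n(S2O3^2-) = 0.0154 × 0.0382 = 5.88 × 10^-4 mol
n(I2) = n(S2O3^2-)/2 = 2.94 × 10^-4 mol
From the 1:3 ratio, n(IO3^-) in the aliquot = 1/3 × 2.94 × 10^-4 = 9.80 × 10^-5 mol
[IO3^-] = 9.80 × 10^-5 / 0.0253 = 0.00388 mol/L

0.00388 M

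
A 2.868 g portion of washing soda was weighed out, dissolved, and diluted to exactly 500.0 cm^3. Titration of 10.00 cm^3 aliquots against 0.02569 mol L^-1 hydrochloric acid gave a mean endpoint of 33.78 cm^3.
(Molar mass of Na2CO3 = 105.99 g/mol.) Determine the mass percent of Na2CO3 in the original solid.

80.18 %

Na2CO3 + 2 HCl → 2 NaCl + H2O + CO2
n(HCl) per titration = 0.03378 × 0.02569 = 8.678 × 10^-4 mol
From the 1:2 ratio, n(Na2CO3) in each aliquot = 1/2 × 8.678 × 10^-4 = 4.339 × 10^-4 mol
n(Na2CO3) in the whole flask = 4.339 × 10^-4 × 500.0/10.00 = 0.02170 mol
mass of Na2CO3 = 0.02170 × 105.99 = 2.299 g
% Na2CO3 = 2.299 / 2.868 × 100 = 80.18 %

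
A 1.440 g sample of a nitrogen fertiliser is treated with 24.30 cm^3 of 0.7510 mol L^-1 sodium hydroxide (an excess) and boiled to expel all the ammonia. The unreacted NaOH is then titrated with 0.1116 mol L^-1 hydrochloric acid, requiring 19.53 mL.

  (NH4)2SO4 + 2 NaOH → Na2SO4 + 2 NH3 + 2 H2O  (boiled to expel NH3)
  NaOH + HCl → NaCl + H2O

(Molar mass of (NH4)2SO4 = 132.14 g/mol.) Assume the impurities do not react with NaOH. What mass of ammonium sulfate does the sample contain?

n(NaOH) added = 0.02430 × 0.7510 = 0.01825 mol
n(HCl) used in back-titration = 0.01953 × 0.1116 = 2.180 × 10^-3 mol
n(NaOH) left over = 2.180 × 10^-3 mol (1:1 ratio)
n(NaOH) consumed by analyte = 0.01825 − 2.180 × 10^-3 = 0.01607 mol
From the 1:2 ratio, n((NH4)2SO4) = 1/2 × 0.01607 = 8.035 × 10^-3 mol
mass of (NH4)2SO4 = 8.035 × 10^-3 × 132.14 = 1.062 g

1.062 g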